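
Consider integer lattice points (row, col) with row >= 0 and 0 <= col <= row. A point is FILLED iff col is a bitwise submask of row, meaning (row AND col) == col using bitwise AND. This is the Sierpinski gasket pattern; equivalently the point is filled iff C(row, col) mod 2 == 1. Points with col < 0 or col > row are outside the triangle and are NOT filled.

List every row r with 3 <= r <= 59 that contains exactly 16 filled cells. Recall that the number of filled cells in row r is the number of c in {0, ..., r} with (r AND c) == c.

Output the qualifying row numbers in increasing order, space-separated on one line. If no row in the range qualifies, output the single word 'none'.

Row r has 2^popcount(r) filled cells, so we need popcount(r) = log2(16) = 4.
Scan r = 3..59 and keep those with exactly 4 one-bits:
r=3=11 popcount=2 -> skip
r=4=100 popcount=1 -> skip
r=5=101 popcount=2 -> skip
r=6=110 popcount=2 -> skip
r=7=111 popcount=3 -> skip
r=8=1000 popcount=1 -> skip
r=9=1001 popcount=2 -> skip
r=10=1010 popcount=2 -> skip
r=11=1011 popcount=3 -> skip
r=12=1100 popcount=2 -> skip
r=13=1101 popcount=3 -> skip
r=14=1110 popcount=3 -> skip
r=15=1111 popcount=4 -> KEEP
r=16=10000 popcount=1 -> skip
r=17=10001 popcount=2 -> skip
r=18=10010 popcount=2 -> skip
r=19=10011 popcount=3 -> skip
r=20=10100 popcount=2 -> skip
r=21=10101 popcount=3 -> skip
r=22=10110 popcount=3 -> skip
r=23=10111 popcount=4 -> KEEP
r=24=11000 popcount=2 -> skip
r=25=11001 popcount=3 -> skip
r=26=11010 popcount=3 -> skip
r=27=11011 popcount=4 -> KEEP
r=28=11100 popcount=3 -> skip
r=29=11101 popcount=4 -> KEEP
r=30=11110 popcount=4 -> KEEP
r=31=11111 popcount=5 -> skip
r=32=100000 popcount=1 -> skip
r=33=100001 popcount=2 -> skip
r=34=100010 popcount=2 -> skip
r=35=100011 popcount=3 -> skip
r=36=100100 popcount=2 -> skip
r=37=100101 popcount=3 -> skip
r=38=100110 popcount=3 -> skip
r=39=100111 popcount=4 -> KEEP
r=40=101000 popcount=2 -> skip
r=41=101001 popcount=3 -> skip
r=42=101010 popcount=3 -> skip
r=43=101011 popcount=4 -> KEEP
r=44=101100 popcount=3 -> skip
r=45=101101 popcount=4 -> KEEP
r=46=101110 popcount=4 -> KEEP
r=47=101111 popcount=5 -> skip
r=48=110000 popcount=2 -> skip
r=49=110001 popcount=3 -> skip
r=50=110010 popcount=3 -> skip
r=51=110011 popcount=4 -> KEEP
r=52=110100 popcount=3 -> skip
r=53=110101 popcount=4 -> KEEP
r=54=110110 popcount=4 -> KEEP
r=55=110111 popcount=5 -> skip
r=56=111000 popcount=3 -> skip
r=57=111001 popcount=4 -> KEEP
r=58=111010 popcount=4 -> KEEP
r=59=111011 popcount=5 -> skip
Kept rows: 15 23 27 29 30 39 43 45 46 51 53 54 57 58

Answer: 15 23 27 29 30 39 43 45 46 51 53 54 57 58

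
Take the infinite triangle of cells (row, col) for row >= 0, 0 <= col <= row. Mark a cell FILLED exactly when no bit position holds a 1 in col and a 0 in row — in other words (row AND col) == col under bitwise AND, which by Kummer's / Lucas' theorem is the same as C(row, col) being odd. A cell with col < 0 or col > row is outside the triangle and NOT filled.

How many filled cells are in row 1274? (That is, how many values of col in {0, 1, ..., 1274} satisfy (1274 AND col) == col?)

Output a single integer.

1274 in binary = 10011111010
popcount(1274) = number of 1-bits in 10011111010 = 7
A col c satisfies (1274 AND c) == c iff every set bit of c is also set in 1274; each of the 7 set bits of 1274 can independently be on or off in c.
count = 2^7 = 128

Answer: 128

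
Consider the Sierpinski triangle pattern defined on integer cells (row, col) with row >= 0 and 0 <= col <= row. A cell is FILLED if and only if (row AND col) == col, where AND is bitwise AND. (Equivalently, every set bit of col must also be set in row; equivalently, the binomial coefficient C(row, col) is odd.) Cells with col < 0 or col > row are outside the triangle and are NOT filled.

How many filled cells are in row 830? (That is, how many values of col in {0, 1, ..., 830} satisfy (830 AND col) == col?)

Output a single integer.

Answer: 128

Derivation:
830 in binary = 1100111110
popcount(830) = number of 1-bits in 1100111110 = 7
A col c satisfies (830 AND c) == c iff every set bit of c is also set in 830; each of the 7 set bits of 830 can independently be on or off in c.
count = 2^7 = 128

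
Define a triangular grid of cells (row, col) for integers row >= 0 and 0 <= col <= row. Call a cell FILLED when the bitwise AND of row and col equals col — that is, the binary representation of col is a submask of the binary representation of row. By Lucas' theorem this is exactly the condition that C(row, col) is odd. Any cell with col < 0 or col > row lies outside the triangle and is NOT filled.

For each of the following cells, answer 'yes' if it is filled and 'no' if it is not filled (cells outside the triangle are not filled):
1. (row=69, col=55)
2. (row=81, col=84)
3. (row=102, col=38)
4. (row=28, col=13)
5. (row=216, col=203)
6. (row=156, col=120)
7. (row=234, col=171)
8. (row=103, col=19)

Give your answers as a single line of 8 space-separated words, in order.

Answer: no no yes no no no no no

Derivation:
(69,55): row=0b1000101, col=0b110111, row AND col = 0b101 = 5; 5 != 55 -> empty
(81,84): col outside [0, 81] -> not filled
(102,38): row=0b1100110, col=0b100110, row AND col = 0b100110 = 38; 38 == 38 -> filled
(28,13): row=0b11100, col=0b1101, row AND col = 0b1100 = 12; 12 != 13 -> empty
(216,203): row=0b11011000, col=0b11001011, row AND col = 0b11001000 = 200; 200 != 203 -> empty
(156,120): row=0b10011100, col=0b1111000, row AND col = 0b11000 = 24; 24 != 120 -> empty
(234,171): row=0b11101010, col=0b10101011, row AND col = 0b10101010 = 170; 170 != 171 -> empty
(103,19): row=0b1100111, col=0b10011, row AND col = 0b11 = 3; 3 != 19 -> empty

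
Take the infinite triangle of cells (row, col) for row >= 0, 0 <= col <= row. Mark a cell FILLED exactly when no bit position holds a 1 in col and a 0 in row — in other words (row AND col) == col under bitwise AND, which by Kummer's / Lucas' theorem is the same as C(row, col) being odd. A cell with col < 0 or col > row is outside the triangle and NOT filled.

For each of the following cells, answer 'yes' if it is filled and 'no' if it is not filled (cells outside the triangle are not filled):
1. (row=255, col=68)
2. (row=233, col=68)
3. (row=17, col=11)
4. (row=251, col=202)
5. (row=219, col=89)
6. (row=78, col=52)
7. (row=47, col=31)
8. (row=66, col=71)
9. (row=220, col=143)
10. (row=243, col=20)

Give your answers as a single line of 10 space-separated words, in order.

Answer: yes no no yes yes no no no no no

Derivation:
(255,68): row=0b11111111, col=0b1000100, row AND col = 0b1000100 = 68; 68 == 68 -> filled
(233,68): row=0b11101001, col=0b1000100, row AND col = 0b1000000 = 64; 64 != 68 -> empty
(17,11): row=0b10001, col=0b1011, row AND col = 0b1 = 1; 1 != 11 -> empty
(251,202): row=0b11111011, col=0b11001010, row AND col = 0b11001010 = 202; 202 == 202 -> filled
(219,89): row=0b11011011, col=0b1011001, row AND col = 0b1011001 = 89; 89 == 89 -> filled
(78,52): row=0b1001110, col=0b110100, row AND col = 0b100 = 4; 4 != 52 -> empty
(47,31): row=0b101111, col=0b11111, row AND col = 0b1111 = 15; 15 != 31 -> empty
(66,71): col outside [0, 66] -> not filled
(220,143): row=0b11011100, col=0b10001111, row AND col = 0b10001100 = 140; 140 != 143 -> empty
(243,20): row=0b11110011, col=0b10100, row AND col = 0b10000 = 16; 16 != 20 -> empty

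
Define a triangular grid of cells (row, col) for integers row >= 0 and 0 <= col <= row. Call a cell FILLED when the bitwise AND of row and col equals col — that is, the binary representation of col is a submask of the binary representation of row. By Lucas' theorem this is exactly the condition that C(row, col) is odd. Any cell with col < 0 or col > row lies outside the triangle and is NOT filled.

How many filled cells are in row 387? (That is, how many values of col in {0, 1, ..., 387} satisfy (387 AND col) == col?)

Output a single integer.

387 in binary = 110000011
popcount(387) = number of 1-bits in 110000011 = 4
A col c satisfies (387 AND c) == c iff every set bit of c is also set in 387; each of the 4 set bits of 387 can independently be on or off in c.
count = 2^4 = 16

Answer: 16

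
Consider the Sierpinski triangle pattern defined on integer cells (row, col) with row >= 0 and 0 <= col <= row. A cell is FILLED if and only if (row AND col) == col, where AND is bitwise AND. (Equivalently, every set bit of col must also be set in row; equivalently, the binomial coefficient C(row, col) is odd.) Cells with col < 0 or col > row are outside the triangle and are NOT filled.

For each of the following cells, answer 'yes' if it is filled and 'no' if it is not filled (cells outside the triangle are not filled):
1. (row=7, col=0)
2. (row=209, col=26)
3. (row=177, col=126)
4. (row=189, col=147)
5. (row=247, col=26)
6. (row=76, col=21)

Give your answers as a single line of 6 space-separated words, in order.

Answer: yes no no no no no

Derivation:
(7,0): row=0b111, col=0b0, row AND col = 0b0 = 0; 0 == 0 -> filled
(209,26): row=0b11010001, col=0b11010, row AND col = 0b10000 = 16; 16 != 26 -> empty
(177,126): row=0b10110001, col=0b1111110, row AND col = 0b110000 = 48; 48 != 126 -> empty
(189,147): row=0b10111101, col=0b10010011, row AND col = 0b10010001 = 145; 145 != 147 -> empty
(247,26): row=0b11110111, col=0b11010, row AND col = 0b10010 = 18; 18 != 26 -> empty
(76,21): row=0b1001100, col=0b10101, row AND col = 0b100 = 4; 4 != 21 -> empty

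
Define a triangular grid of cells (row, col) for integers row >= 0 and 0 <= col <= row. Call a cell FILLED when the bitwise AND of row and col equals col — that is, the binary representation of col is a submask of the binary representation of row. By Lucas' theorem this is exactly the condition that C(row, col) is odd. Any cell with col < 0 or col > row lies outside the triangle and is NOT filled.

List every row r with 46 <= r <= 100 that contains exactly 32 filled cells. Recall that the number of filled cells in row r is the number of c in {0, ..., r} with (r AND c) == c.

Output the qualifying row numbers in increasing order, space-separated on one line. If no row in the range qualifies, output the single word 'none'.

Row r has 2^popcount(r) filled cells, so we need popcount(r) = log2(32) = 5.
Scan r = 46..100 and keep those with exactly 5 one-bits:
r=46=101110 popcount=4 -> skip
r=47=101111 popcount=5 -> KEEP
r=48=110000 popcount=2 -> skip
r=49=110001 popcount=3 -> skip
r=50=110010 popcount=3 -> skip
r=51=110011 popcount=4 -> skip
r=52=110100 popcount=3 -> skip
r=53=110101 popcount=4 -> skip
r=54=110110 popcount=4 -> skip
r=55=110111 popcount=5 -> KEEP
r=56=111000 popcount=3 -> skip
r=57=111001 popcount=4 -> skip
r=58=111010 popcount=4 -> skip
r=59=111011 popcount=5 -> KEEP
r=60=111100 popcount=4 -> skip
r=61=111101 popcount=5 -> KEEP
r=62=111110 popcount=5 -> KEEP
r=63=111111 popcount=6 -> skip
r=64=1000000 popcount=1 -> skip
r=65=1000001 popcount=2 -> skip
r=66=1000010 popcount=2 -> skip
r=67=1000011 popcount=3 -> skip
r=68=1000100 popcount=2 -> skip
r=69=1000101 popcount=3 -> skip
r=70=1000110 popcount=3 -> skip
r=71=1000111 popcount=4 -> skip
r=72=1001000 popcount=2 -> skip
r=73=1001001 popcount=3 -> skip
r=74=1001010 popcount=3 -> skip
r=75=1001011 popcount=4 -> skip
r=76=1001100 popcount=3 -> skip
r=77=1001101 popcount=4 -> skip
r=78=1001110 popcount=4 -> skip
r=79=1001111 popcount=5 -> KEEP
r=80=1010000 popcount=2 -> skip
r=81=1010001 popcount=3 -> skip
r=82=1010010 popcount=3 -> skip
r=83=1010011 popcount=4 -> skip
r=84=1010100 popcount=3 -> skip
r=85=1010101 popcount=4 -> skip
r=86=1010110 popcount=4 -> skip
r=87=1010111 popcount=5 -> KEEP
r=88=1011000 popcount=3 -> skip
r=89=1011001 popcount=4 -> skip
r=90=1011010 popcount=4 -> skip
r=91=1011011 popcount=5 -> KEEP
r=92=1011100 popcount=4 -> skip
r=93=1011101 popcount=5 -> KEEP
r=94=1011110 popcount=5 -> KEEP
r=95=1011111 popcount=6 -> skip
r=96=1100000 popcount=2 -> skip
r=97=1100001 popcount=3 -> skip
r=98=1100010 popcount=3 -> skip
r=99=1100011 popcount=4 -> skip
r=100=1100100 popcount=3 -> skip
Kept rows: 47 55 59 61 62 79 87 91 93 94

Answer: 47 55 59 61 62 79 87 91 93 94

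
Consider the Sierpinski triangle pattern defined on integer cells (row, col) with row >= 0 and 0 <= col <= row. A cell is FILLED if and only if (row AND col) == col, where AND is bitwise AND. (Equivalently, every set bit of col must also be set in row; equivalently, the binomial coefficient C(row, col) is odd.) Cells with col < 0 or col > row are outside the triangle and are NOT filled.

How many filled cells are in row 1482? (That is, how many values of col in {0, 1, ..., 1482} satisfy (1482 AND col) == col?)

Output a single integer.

1482 in binary = 10111001010
popcount(1482) = number of 1-bits in 10111001010 = 6
A col c satisfies (1482 AND c) == c iff every set bit of c is also set in 1482; each of the 6 set bits of 1482 can independently be on or off in c.
count = 2^6 = 64

Answer: 64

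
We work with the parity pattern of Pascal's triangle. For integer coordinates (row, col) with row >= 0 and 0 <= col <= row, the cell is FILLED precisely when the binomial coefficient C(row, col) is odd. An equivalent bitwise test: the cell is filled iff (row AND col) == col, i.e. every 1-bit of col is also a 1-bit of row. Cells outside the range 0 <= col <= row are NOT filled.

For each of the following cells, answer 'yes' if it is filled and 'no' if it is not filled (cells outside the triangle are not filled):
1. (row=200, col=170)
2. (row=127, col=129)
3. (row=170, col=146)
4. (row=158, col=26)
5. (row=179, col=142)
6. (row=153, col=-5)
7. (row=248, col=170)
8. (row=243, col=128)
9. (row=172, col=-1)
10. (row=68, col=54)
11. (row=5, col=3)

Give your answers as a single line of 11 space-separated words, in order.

(200,170): row=0b11001000, col=0b10101010, row AND col = 0b10001000 = 136; 136 != 170 -> empty
(127,129): col outside [0, 127] -> not filled
(170,146): row=0b10101010, col=0b10010010, row AND col = 0b10000010 = 130; 130 != 146 -> empty
(158,26): row=0b10011110, col=0b11010, row AND col = 0b11010 = 26; 26 == 26 -> filled
(179,142): row=0b10110011, col=0b10001110, row AND col = 0b10000010 = 130; 130 != 142 -> empty
(153,-5): col outside [0, 153] -> not filled
(248,170): row=0b11111000, col=0b10101010, row AND col = 0b10101000 = 168; 168 != 170 -> empty
(243,128): row=0b11110011, col=0b10000000, row AND col = 0b10000000 = 128; 128 == 128 -> filled
(172,-1): col outside [0, 172] -> not filled
(68,54): row=0b1000100, col=0b110110, row AND col = 0b100 = 4; 4 != 54 -> empty
(5,3): row=0b101, col=0b11, row AND col = 0b1 = 1; 1 != 3 -> empty

Answer: no no no yes no no no yes no no no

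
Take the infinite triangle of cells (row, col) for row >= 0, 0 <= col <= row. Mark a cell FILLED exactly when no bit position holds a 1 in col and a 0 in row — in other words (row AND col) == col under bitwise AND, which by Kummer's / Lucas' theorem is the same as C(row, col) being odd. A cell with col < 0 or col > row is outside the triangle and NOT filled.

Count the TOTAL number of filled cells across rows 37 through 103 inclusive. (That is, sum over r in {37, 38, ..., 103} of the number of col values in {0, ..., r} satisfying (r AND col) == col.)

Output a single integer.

r37=100101 pc3: +8 =8
r38=100110 pc3: +8 =16
r39=100111 pc4: +16 =32
r40=101000 pc2: +4 =36
r41=101001 pc3: +8 =44
r42=101010 pc3: +8 =52
r43=101011 pc4: +16 =68
r44=101100 pc3: +8 =76
r45=101101 pc4: +16 =92
r46=101110 pc4: +16 =108
r47=101111 pc5: +32 =140
r48=110000 pc2: +4 =144
r49=110001 pc3: +8 =152
r50=110010 pc3: +8 =160
r51=110011 pc4: +16 =176
r52=110100 pc3: +8 =184
r53=110101 pc4: +16 =200
r54=110110 pc4: +16 =216
r55=110111 pc5: +32 =248
r56=111000 pc3: +8 =256
r57=111001 pc4: +16 =272
r58=111010 pc4: +16 =288
r59=111011 pc5: +32 =320
r60=111100 pc4: +16 =336
r61=111101 pc5: +32 =368
r62=111110 pc5: +32 =400
r63=111111 pc6: +64 =464
r64=1000000 pc1: +2 =466
r65=1000001 pc2: +4 =470
r66=1000010 pc2: +4 =474
r67=1000011 pc3: +8 =482
r68=1000100 pc2: +4 =486
r69=1000101 pc3: +8 =494
r70=1000110 pc3: +8 =502
r71=1000111 pc4: +16 =518
r72=1001000 pc2: +4 =522
r73=1001001 pc3: +8 =530
r74=1001010 pc3: +8 =538
r75=1001011 pc4: +16 =554
r76=1001100 pc3: +8 =562
r77=1001101 pc4: +16 =578
r78=1001110 pc4: +16 =594
r79=1001111 pc5: +32 =626
r80=1010000 pc2: +4 =630
r81=1010001 pc3: +8 =638
r82=1010010 pc3: +8 =646
r83=1010011 pc4: +16 =662
r84=1010100 pc3: +8 =670
r85=1010101 pc4: +16 =686
r86=1010110 pc4: +16 =702
r87=1010111 pc5: +32 =734
r88=1011000 pc3: +8 =742
r89=1011001 pc4: +16 =758
r90=1011010 pc4: +16 =774
r91=1011011 pc5: +32 =806
r92=1011100 pc4: +16 =822
r93=1011101 pc5: +32 =854
r94=1011110 pc5: +32 =886
r95=1011111 pc6: +64 =950
r96=1100000 pc2: +4 =954
r97=1100001 pc3: +8 =962
r98=1100010 pc3: +8 =970
r99=1100011 pc4: +16 =986
r100=1100100 pc3: +8 =994
r101=1100101 pc4: +16 =1010
r102=1100110 pc4: +16 =1026
r103=1100111 pc5: +32 =1058

Answer: 1058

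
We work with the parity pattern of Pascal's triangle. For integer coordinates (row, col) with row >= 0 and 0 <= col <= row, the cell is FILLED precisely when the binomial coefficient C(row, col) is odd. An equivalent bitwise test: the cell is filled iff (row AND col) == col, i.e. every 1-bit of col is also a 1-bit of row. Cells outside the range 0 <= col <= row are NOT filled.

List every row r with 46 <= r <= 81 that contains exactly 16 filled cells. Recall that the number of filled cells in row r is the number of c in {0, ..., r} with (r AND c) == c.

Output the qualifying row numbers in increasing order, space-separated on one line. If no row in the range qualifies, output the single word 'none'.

Row r has 2^popcount(r) filled cells, so we need popcount(r) = log2(16) = 4.
Scan r = 46..81 and keep those with exactly 4 one-bits:
r=46=101110 popcount=4 -> KEEP
r=47=101111 popcount=5 -> skip
r=48=110000 popcount=2 -> skip
r=49=110001 popcount=3 -> skip
r=50=110010 popcount=3 -> skip
r=51=110011 popcount=4 -> KEEP
r=52=110100 popcount=3 -> skip
r=53=110101 popcount=4 -> KEEP
r=54=110110 popcount=4 -> KEEP
r=55=110111 popcount=5 -> skip
r=56=111000 popcount=3 -> skip
r=57=111001 popcount=4 -> KEEP
r=58=111010 popcount=4 -> KEEP
r=59=111011 popcount=5 -> skip
r=60=111100 popcount=4 -> KEEP
r=61=111101 popcount=5 -> skip
r=62=111110 popcount=5 -> skip
r=63=111111 popcount=6 -> skip
r=64=1000000 popcount=1 -> skip
r=65=1000001 popcount=2 -> skip
r=66=1000010 popcount=2 -> skip
r=67=1000011 popcount=3 -> skip
r=68=1000100 popcount=2 -> skip
r=69=1000101 popcount=3 -> skip
r=70=1000110 popcount=3 -> skip
r=71=1000111 popcount=4 -> KEEP
r=72=1001000 popcount=2 -> skip
r=73=1001001 popcount=3 -> skip
r=74=1001010 popcount=3 -> skip
r=75=1001011 popcount=4 -> KEEP
r=76=1001100 popcount=3 -> skip
r=77=1001101 popcount=4 -> KEEP
r=78=1001110 popcount=4 -> KEEP
r=79=1001111 popcount=5 -> skip
r=80=1010000 popcount=2 -> skip
r=81=1010001 popcount=3 -> skip
Kept rows: 46 51 53 54 57 58 60 71 75 77 78

Answer: 46 51 53 54 57 58 60 71 75 77 78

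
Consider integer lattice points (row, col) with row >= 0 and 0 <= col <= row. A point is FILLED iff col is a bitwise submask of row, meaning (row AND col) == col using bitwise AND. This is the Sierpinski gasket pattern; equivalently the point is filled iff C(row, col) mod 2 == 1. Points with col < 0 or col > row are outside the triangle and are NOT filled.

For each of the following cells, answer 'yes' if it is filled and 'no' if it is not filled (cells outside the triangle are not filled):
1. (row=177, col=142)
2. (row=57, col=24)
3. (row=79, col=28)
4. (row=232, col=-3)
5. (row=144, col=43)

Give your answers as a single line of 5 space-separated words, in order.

Answer: no yes no no no

Derivation:
(177,142): row=0b10110001, col=0b10001110, row AND col = 0b10000000 = 128; 128 != 142 -> empty
(57,24): row=0b111001, col=0b11000, row AND col = 0b11000 = 24; 24 == 24 -> filled
(79,28): row=0b1001111, col=0b11100, row AND col = 0b1100 = 12; 12 != 28 -> empty
(232,-3): col outside [0, 232] -> not filled
(144,43): row=0b10010000, col=0b101011, row AND col = 0b0 = 0; 0 != 43 -> empty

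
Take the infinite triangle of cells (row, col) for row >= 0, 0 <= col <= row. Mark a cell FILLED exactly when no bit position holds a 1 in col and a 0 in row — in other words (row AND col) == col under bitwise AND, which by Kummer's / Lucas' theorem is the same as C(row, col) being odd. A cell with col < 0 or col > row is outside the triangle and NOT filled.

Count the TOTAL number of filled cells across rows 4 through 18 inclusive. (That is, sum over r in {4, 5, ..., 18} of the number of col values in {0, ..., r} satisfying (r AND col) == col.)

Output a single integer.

r4=100 pc1: +2 =2
r5=101 pc2: +4 =6
r6=110 pc2: +4 =10
r7=111 pc3: +8 =18
r8=1000 pc1: +2 =20
r9=1001 pc2: +4 =24
r10=1010 pc2: +4 =28
r11=1011 pc3: +8 =36
r12=1100 pc2: +4 =40
r13=1101 pc3: +8 =48
r14=1110 pc3: +8 =56
r15=1111 pc4: +16 =72
r16=10000 pc1: +2 =74
r17=10001 pc2: +4 =78
r18=10010 pc2: +4 =82

Answer: 82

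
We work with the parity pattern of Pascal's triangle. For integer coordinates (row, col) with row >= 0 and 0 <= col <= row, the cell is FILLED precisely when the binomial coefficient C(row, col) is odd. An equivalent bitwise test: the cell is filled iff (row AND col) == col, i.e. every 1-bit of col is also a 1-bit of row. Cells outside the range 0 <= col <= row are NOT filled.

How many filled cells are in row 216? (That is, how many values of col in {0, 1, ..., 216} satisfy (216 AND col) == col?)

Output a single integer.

Answer: 16

Derivation:
216 in binary = 11011000
popcount(216) = number of 1-bits in 11011000 = 4
A col c satisfies (216 AND c) == c iff every set bit of c is also set in 216; each of the 4 set bits of 216 can independently be on or off in c.
count = 2^4 = 16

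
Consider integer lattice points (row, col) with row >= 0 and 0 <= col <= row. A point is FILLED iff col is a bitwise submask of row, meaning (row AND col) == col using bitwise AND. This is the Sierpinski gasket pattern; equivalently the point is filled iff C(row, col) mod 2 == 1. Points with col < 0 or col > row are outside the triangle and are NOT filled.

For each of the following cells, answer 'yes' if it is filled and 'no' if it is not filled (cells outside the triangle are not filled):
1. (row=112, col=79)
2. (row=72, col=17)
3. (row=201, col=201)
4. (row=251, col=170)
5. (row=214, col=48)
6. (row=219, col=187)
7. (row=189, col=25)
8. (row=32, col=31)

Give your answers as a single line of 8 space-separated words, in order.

(112,79): row=0b1110000, col=0b1001111, row AND col = 0b1000000 = 64; 64 != 79 -> empty
(72,17): row=0b1001000, col=0b10001, row AND col = 0b0 = 0; 0 != 17 -> empty
(201,201): row=0b11001001, col=0b11001001, row AND col = 0b11001001 = 201; 201 == 201 -> filled
(251,170): row=0b11111011, col=0b10101010, row AND col = 0b10101010 = 170; 170 == 170 -> filled
(214,48): row=0b11010110, col=0b110000, row AND col = 0b10000 = 16; 16 != 48 -> empty
(219,187): row=0b11011011, col=0b10111011, row AND col = 0b10011011 = 155; 155 != 187 -> empty
(189,25): row=0b10111101, col=0b11001, row AND col = 0b11001 = 25; 25 == 25 -> filled
(32,31): row=0b100000, col=0b11111, row AND col = 0b0 = 0; 0 != 31 -> empty

Answer: no no yes yes no no yes no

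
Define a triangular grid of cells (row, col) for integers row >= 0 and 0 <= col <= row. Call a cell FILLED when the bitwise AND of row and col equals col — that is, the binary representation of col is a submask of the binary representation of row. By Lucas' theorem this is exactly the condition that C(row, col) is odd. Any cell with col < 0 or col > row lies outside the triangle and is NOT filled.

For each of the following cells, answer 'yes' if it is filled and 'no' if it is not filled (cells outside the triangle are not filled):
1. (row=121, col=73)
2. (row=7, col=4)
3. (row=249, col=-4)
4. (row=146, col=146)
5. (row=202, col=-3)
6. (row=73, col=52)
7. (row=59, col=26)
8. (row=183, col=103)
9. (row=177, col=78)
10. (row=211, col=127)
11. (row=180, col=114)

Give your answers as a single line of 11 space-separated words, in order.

Answer: yes yes no yes no no yes no no no no

Derivation:
(121,73): row=0b1111001, col=0b1001001, row AND col = 0b1001001 = 73; 73 == 73 -> filled
(7,4): row=0b111, col=0b100, row AND col = 0b100 = 4; 4 == 4 -> filled
(249,-4): col outside [0, 249] -> not filled
(146,146): row=0b10010010, col=0b10010010, row AND col = 0b10010010 = 146; 146 == 146 -> filled
(202,-3): col outside [0, 202] -> not filled
(73,52): row=0b1001001, col=0b110100, row AND col = 0b0 = 0; 0 != 52 -> empty
(59,26): row=0b111011, col=0b11010, row AND col = 0b11010 = 26; 26 == 26 -> filled
(183,103): row=0b10110111, col=0b1100111, row AND col = 0b100111 = 39; 39 != 103 -> empty
(177,78): row=0b10110001, col=0b1001110, row AND col = 0b0 = 0; 0 != 78 -> empty
(211,127): row=0b11010011, col=0b1111111, row AND col = 0b1010011 = 83; 83 != 127 -> empty
(180,114): row=0b10110100, col=0b1110010, row AND col = 0b110000 = 48; 48 != 114 -> empty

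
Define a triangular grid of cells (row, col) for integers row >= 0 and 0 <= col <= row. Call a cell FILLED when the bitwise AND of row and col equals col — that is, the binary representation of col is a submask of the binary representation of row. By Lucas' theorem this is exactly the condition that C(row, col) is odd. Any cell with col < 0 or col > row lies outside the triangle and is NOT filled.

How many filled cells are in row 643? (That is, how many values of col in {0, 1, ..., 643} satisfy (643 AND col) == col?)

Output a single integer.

643 in binary = 1010000011
popcount(643) = number of 1-bits in 1010000011 = 4
A col c satisfies (643 AND c) == c iff every set bit of c is also set in 643; each of the 4 set bits of 643 can independently be on or off in c.
count = 2^4 = 16

Answer: 16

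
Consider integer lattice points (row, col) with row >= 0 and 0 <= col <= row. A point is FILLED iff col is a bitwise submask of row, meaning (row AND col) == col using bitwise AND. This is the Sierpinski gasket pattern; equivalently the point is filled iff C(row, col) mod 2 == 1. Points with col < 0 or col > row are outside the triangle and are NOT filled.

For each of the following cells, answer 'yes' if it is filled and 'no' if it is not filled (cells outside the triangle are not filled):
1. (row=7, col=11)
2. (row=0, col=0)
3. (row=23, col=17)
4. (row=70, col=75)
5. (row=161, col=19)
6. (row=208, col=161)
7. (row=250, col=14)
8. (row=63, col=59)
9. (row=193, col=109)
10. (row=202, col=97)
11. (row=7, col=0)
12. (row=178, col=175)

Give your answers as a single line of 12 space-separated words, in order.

(7,11): col outside [0, 7] -> not filled
(0,0): row=0b0, col=0b0, row AND col = 0b0 = 0; 0 == 0 -> filled
(23,17): row=0b10111, col=0b10001, row AND col = 0b10001 = 17; 17 == 17 -> filled
(70,75): col outside [0, 70] -> not filled
(161,19): row=0b10100001, col=0b10011, row AND col = 0b1 = 1; 1 != 19 -> empty
(208,161): row=0b11010000, col=0b10100001, row AND col = 0b10000000 = 128; 128 != 161 -> empty
(250,14): row=0b11111010, col=0b1110, row AND col = 0b1010 = 10; 10 != 14 -> empty
(63,59): row=0b111111, col=0b111011, row AND col = 0b111011 = 59; 59 == 59 -> filled
(193,109): row=0b11000001, col=0b1101101, row AND col = 0b1000001 = 65; 65 != 109 -> empty
(202,97): row=0b11001010, col=0b1100001, row AND col = 0b1000000 = 64; 64 != 97 -> empty
(7,0): row=0b111, col=0b0, row AND col = 0b0 = 0; 0 == 0 -> filled
(178,175): row=0b10110010, col=0b10101111, row AND col = 0b10100010 = 162; 162 != 175 -> empty

Answer: no yes yes no no no no yes no no yes no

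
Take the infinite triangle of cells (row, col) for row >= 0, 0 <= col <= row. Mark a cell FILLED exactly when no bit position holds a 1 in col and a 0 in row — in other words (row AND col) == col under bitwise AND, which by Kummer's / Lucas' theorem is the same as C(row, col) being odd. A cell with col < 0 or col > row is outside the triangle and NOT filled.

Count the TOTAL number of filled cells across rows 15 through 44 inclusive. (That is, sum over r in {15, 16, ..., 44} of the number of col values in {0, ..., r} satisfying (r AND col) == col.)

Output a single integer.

r15=1111 pc4: +16 =16
r16=10000 pc1: +2 =18
r17=10001 pc2: +4 =22
r18=10010 pc2: +4 =26
r19=10011 pc3: +8 =34
r20=10100 pc2: +4 =38
r21=10101 pc3: +8 =46
r22=10110 pc3: +8 =54
r23=10111 pc4: +16 =70
r24=11000 pc2: +4 =74
r25=11001 pc3: +8 =82
r26=11010 pc3: +8 =90
r27=11011 pc4: +16 =106
r28=11100 pc3: +8 =114
r29=11101 pc4: +16 =130
r30=11110 pc4: +16 =146
r31=11111 pc5: +32 =178
r32=100000 pc1: +2 =180
r33=100001 pc2: +4 =184
r34=100010 pc2: +4 =188
r35=100011 pc3: +8 =196
r36=100100 pc2: +4 =200
r37=100101 pc3: +8 =208
r38=100110 pc3: +8 =216
r39=100111 pc4: +16 =232
r40=101000 pc2: +4 =236
r41=101001 pc3: +8 =244
r42=101010 pc3: +8 =252
r43=101011 pc4: +16 =268
r44=101100 pc3: +8 =276

Answer: 276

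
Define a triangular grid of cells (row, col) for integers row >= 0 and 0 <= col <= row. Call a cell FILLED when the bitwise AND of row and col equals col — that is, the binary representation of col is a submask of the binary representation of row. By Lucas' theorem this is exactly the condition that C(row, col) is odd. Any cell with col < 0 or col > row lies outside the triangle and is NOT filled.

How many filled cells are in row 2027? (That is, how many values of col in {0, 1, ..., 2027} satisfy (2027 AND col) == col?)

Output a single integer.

2027 in binary = 11111101011
popcount(2027) = number of 1-bits in 11111101011 = 9
A col c satisfies (2027 AND c) == c iff every set bit of c is also set in 2027; each of the 9 set bits of 2027 can independently be on or off in c.
count = 2^9 = 512

Answer: 512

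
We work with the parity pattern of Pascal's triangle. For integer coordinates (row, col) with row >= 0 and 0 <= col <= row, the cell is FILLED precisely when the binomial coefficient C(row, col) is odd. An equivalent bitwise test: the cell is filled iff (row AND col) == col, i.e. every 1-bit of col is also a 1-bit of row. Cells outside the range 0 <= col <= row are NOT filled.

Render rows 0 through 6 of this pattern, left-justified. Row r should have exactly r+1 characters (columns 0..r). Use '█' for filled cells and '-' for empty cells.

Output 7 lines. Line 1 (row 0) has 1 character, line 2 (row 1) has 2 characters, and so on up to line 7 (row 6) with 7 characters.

Answer: █
██
█-█
████
█---█
██--██
█-█-█-█

Derivation:
r0=0: █
r1=1: ██
r2=10: █-█
r3=11: ████
r4=100: █---█
r5=101: ██--██
r6=110: █-█-█-█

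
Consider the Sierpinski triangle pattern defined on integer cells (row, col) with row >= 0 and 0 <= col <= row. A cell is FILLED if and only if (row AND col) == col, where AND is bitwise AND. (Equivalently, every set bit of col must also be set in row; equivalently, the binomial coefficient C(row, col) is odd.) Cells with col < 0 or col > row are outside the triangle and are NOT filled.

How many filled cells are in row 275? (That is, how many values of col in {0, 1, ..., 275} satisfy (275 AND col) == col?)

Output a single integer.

Answer: 16

Derivation:
275 in binary = 100010011
popcount(275) = number of 1-bits in 100010011 = 4
A col c satisfies (275 AND c) == c iff every set bit of c is also set in 275; each of the 4 set bits of 275 can independently be on or off in c.
count = 2^4 = 16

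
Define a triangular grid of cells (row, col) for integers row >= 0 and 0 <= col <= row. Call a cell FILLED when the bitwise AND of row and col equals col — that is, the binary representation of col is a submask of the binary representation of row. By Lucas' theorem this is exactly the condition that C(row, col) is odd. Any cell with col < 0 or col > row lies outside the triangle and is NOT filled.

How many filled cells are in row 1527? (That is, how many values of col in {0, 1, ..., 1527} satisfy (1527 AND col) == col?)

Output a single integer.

Answer: 512

Derivation:
1527 in binary = 10111110111
popcount(1527) = number of 1-bits in 10111110111 = 9
A col c satisfies (1527 AND c) == c iff every set bit of c is also set in 1527; each of the 9 set bits of 1527 can independently be on or off in c.
count = 2^9 = 512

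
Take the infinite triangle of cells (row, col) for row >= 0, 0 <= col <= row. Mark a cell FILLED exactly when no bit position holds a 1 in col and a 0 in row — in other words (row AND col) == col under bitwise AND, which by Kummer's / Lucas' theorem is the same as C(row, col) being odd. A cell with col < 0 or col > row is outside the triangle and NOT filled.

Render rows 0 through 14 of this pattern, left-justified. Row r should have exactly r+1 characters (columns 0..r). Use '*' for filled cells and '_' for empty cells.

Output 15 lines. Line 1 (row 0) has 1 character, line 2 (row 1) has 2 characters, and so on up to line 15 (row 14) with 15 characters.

Answer: *
**
*_*
****
*___*
**__**
*_*_*_*
********
*_______*
**______**
*_*_____*_*
****____****
*___*___*___*
**__**__**__**
*_*_*_*_*_*_*_*

Derivation:
r0=0: *
r1=1: **
r2=10: *_*
r3=11: ****
r4=100: *___*
r5=101: **__**
r6=110: *_*_*_*
r7=111: ********
r8=1000: *_______*
r9=1001: **______**
r10=1010: *_*_____*_*
r11=1011: ****____****
r12=1100: *___*___*___*
r13=1101: **__**__**__**
r14=1110: *_*_*_*_*_*_*_*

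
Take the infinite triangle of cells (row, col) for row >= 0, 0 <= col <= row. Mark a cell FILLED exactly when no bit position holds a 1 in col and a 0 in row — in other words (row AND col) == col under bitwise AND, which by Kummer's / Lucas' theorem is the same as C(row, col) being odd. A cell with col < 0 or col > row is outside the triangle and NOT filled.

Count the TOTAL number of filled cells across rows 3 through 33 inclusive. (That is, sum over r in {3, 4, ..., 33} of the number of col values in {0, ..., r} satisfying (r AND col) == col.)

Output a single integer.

r3=11 pc2: +4 =4
r4=100 pc1: +2 =6
r5=101 pc2: +4 =10
r6=110 pc2: +4 =14
r7=111 pc3: +8 =22
r8=1000 pc1: +2 =24
r9=1001 pc2: +4 =28
r10=1010 pc2: +4 =32
r11=1011 pc3: +8 =40
r12=1100 pc2: +4 =44
r13=1101 pc3: +8 =52
r14=1110 pc3: +8 =60
r15=1111 pc4: +16 =76
r16=10000 pc1: +2 =78
r17=10001 pc2: +4 =82
r18=10010 pc2: +4 =86
r19=10011 pc3: +8 =94
r20=10100 pc2: +4 =98
r21=10101 pc3: +8 =106
r22=10110 pc3: +8 =114
r23=10111 pc4: +16 =130
r24=11000 pc2: +4 =134
r25=11001 pc3: +8 =142
r26=11010 pc3: +8 =150
r27=11011 pc4: +16 =166
r28=11100 pc3: +8 =174
r29=11101 pc4: +16 =190
r30=11110 pc4: +16 =206
r31=11111 pc5: +32 =238
r32=100000 pc1: +2 =240
r33=100001 pc2: +4 =244

Answer: 244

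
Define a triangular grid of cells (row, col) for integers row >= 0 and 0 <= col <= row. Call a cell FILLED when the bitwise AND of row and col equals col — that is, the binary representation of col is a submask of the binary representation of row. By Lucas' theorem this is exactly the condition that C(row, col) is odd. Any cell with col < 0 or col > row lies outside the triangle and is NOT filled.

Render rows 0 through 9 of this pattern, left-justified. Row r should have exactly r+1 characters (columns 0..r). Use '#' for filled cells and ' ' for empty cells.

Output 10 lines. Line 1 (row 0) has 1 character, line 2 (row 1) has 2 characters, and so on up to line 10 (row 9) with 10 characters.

Answer: #
##
# #
####
#   #
##  ##
# # # #
########
#       #
##      ##

Derivation:
r0=0: #
r1=1: ##
r2=10: # #
r3=11: ####
r4=100: #   #
r5=101: ##  ##
r6=110: # # # #
r7=111: ########
r8=1000: #       #
r9=1001: ##      ##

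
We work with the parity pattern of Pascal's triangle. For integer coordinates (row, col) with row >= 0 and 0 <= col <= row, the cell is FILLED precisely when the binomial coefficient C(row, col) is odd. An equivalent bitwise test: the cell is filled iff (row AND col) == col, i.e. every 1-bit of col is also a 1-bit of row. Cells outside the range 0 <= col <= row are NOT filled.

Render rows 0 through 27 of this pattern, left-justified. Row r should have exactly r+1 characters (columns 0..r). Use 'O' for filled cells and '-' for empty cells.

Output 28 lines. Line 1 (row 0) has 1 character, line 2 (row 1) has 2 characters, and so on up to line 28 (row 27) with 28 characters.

Answer: O
OO
O-O
OOOO
O---O
OO--OO
O-O-O-O
OOOOOOOO
O-------O
OO------OO
O-O-----O-O
OOOO----OOOO
O---O---O---O
OO--OO--OO--OO
O-O-O-O-O-O-O-O
OOOOOOOOOOOOOOOO
O---------------O
OO--------------OO
O-O-------------O-O
OOOO------------OOOO
O---O-----------O---O
OO--OO----------OO--OO
O-O-O-O---------O-O-O-O
OOOOOOOO--------OOOOOOOO
O-------O-------O-------O
OO------OO------OO------OO
O-O-----O-O-----O-O-----O-O
OOOO----OOOO----OOOO----OOOO

Derivation:
r0=0: O
r1=1: OO
r2=10: O-O
r3=11: OOOO
r4=100: O---O
r5=101: OO--OO
r6=110: O-O-O-O
r7=111: OOOOOOOO
r8=1000: O-------O
r9=1001: OO------OO
r10=1010: O-O-----O-O
r11=1011: OOOO----OOOO
r12=1100: O---O---O---O
r13=1101: OO--OO--OO--OO
r14=1110: O-O-O-O-O-O-O-O
r15=1111: OOOOOOOOOOOOOOOO
r16=10000: O---------------O
r17=10001: OO--------------OO
r18=10010: O-O-------------O-O
r19=10011: OOOO------------OOOO
r20=10100: O---O-----------O---O
r21=10101: OO--OO----------OO--OO
r22=10110: O-O-O-O---------O-O-O-O
r23=10111: OOOOOOOO--------OOOOOOOO
r24=11000: O-------O-------O-------O
r25=11001: OO------OO------OO------OO
r26=11010: O-O-----O-O-----O-O-----O-O
r27=11011: OOOO----OOOO----OOOO----OOOO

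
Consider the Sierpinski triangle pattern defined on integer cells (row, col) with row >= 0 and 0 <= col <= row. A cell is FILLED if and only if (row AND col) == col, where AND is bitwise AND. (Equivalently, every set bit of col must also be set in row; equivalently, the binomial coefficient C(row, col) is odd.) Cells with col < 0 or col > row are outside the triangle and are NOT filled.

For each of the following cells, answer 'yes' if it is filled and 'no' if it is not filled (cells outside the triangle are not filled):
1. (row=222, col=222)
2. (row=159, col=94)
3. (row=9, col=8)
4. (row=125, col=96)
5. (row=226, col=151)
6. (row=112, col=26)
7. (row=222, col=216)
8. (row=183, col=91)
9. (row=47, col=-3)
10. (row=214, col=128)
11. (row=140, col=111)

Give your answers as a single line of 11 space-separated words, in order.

Answer: yes no yes yes no no yes no no yes no

Derivation:
(222,222): row=0b11011110, col=0b11011110, row AND col = 0b11011110 = 222; 222 == 222 -> filled
(159,94): row=0b10011111, col=0b1011110, row AND col = 0b11110 = 30; 30 != 94 -> empty
(9,8): row=0b1001, col=0b1000, row AND col = 0b1000 = 8; 8 == 8 -> filled
(125,96): row=0b1111101, col=0b1100000, row AND col = 0b1100000 = 96; 96 == 96 -> filled
(226,151): row=0b11100010, col=0b10010111, row AND col = 0b10000010 = 130; 130 != 151 -> empty
(112,26): row=0b1110000, col=0b11010, row AND col = 0b10000 = 16; 16 != 26 -> empty
(222,216): row=0b11011110, col=0b11011000, row AND col = 0b11011000 = 216; 216 == 216 -> filled
(183,91): row=0b10110111, col=0b1011011, row AND col = 0b10011 = 19; 19 != 91 -> empty
(47,-3): col outside [0, 47] -> not filled
(214,128): row=0b11010110, col=0b10000000, row AND col = 0b10000000 = 128; 128 == 128 -> filled
(140,111): row=0b10001100, col=0b1101111, row AND col = 0b1100 = 12; 12 != 111 -> empty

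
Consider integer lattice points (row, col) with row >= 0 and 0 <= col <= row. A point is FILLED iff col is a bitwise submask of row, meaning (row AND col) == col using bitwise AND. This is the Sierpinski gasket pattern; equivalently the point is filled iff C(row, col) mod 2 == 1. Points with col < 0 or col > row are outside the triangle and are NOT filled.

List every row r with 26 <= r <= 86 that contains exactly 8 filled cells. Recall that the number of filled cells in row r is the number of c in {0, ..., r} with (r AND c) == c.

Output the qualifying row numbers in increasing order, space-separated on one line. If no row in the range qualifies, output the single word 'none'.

Answer: 26 28 35 37 38 41 42 44 49 50 52 56 67 69 70 73 74 76 81 82 84

Derivation:
Row r has 2^popcount(r) filled cells, so we need popcount(r) = log2(8) = 3.
Scan r = 26..86 and keep those with exactly 3 one-bits:
r=26=11010 popcount=3 -> KEEP
r=27=11011 popcount=4 -> skip
r=28=11100 popcount=3 -> KEEP
r=29=11101 popcount=4 -> skip
r=30=11110 popcount=4 -> skip
r=31=11111 popcount=5 -> skip
r=32=100000 popcount=1 -> skip
r=33=100001 popcount=2 -> skip
r=34=100010 popcount=2 -> skip
r=35=100011 popcount=3 -> KEEP
r=36=100100 popcount=2 -> skip
r=37=100101 popcount=3 -> KEEP
r=38=100110 popcount=3 -> KEEP
r=39=100111 popcount=4 -> skip
r=40=101000 popcount=2 -> skip
r=41=101001 popcount=3 -> KEEP
r=42=101010 popcount=3 -> KEEP
r=43=101011 popcount=4 -> skip
r=44=101100 popcount=3 -> KEEP
r=45=101101 popcount=4 -> skip
r=46=101110 popcount=4 -> skip
r=47=101111 popcount=5 -> skip
r=48=110000 popcount=2 -> skip
r=49=110001 popcount=3 -> KEEP
r=50=110010 popcount=3 -> KEEP
r=51=110011 popcount=4 -> skip
r=52=110100 popcount=3 -> KEEP
r=53=110101 popcount=4 -> skip
r=54=110110 popcount=4 -> skip
r=55=110111 popcount=5 -> skip
r=56=111000 popcount=3 -> KEEP
r=57=111001 popcount=4 -> skip
r=58=111010 popcount=4 -> skip
r=59=111011 popcount=5 -> skip
r=60=111100 popcount=4 -> skip
r=61=111101 popcount=5 -> skip
r=62=111110 popcount=5 -> skip
r=63=111111 popcount=6 -> skip
r=64=1000000 popcount=1 -> skip
r=65=1000001 popcount=2 -> skip
r=66=1000010 popcount=2 -> skip
r=67=1000011 popcount=3 -> KEEP
r=68=1000100 popcount=2 -> skip
r=69=1000101 popcount=3 -> KEEP
r=70=1000110 popcount=3 -> KEEP
r=71=1000111 popcount=4 -> skip
r=72=1001000 popcount=2 -> skip
r=73=1001001 popcount=3 -> KEEP
r=74=1001010 popcount=3 -> KEEP
r=75=1001011 popcount=4 -> skip
r=76=1001100 popcount=3 -> KEEP
r=77=1001101 popcount=4 -> skip
r=78=1001110 popcount=4 -> skip
r=79=1001111 popcount=5 -> skip
r=80=1010000 popcount=2 -> skip
r=81=1010001 popcount=3 -> KEEP
r=82=1010010 popcount=3 -> KEEP
r=83=1010011 popcount=4 -> skip
r=84=1010100 popcount=3 -> KEEP
r=85=1010101 popcount=4 -> skip
r=86=1010110 popcount=4 -> skip
Kept rows: 26 28 35 37 38 41 42 44 49 50 52 56 67 69 70 73 74 76 81 82 84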